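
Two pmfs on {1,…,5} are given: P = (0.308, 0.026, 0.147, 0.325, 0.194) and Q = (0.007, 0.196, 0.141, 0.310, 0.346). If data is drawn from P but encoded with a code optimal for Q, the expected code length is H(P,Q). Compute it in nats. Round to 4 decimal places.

H(P,Q) = −Σ p·ln q.
  −0.308·ln(0.007) = 1.52825
  −0.026·ln(0.196) = 0.04237
  −0.147·ln(0.141) = 0.28797
  −0.325·ln(0.310) = 0.38063
  −0.194·ln(0.346) = 0.20590
H(P,Q) = 2.4451 nats.

2.4451 nats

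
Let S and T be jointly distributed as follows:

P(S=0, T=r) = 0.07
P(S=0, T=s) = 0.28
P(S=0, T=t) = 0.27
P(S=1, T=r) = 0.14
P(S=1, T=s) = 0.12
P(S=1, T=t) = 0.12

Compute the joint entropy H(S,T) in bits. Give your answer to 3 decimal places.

2.424 bits

H(S,T) = −Σ p(x,y)·log₂ p(x,y) over all 6 cells.
  cell (0,r): −0.07·log₂0.07 = 0.2686
  cell (0,s): −0.28·log₂0.28 = 0.5142
  cell (0,t): −0.27·log₂0.27 = 0.5100
  cell (1,r): −0.14·log₂0.14 = 0.3971
  cell (1,s): −0.12·log₂0.12 = 0.3671
  cell (1,t): −0.12·log₂0.12 = 0.3671
Sum = 2.424 bits.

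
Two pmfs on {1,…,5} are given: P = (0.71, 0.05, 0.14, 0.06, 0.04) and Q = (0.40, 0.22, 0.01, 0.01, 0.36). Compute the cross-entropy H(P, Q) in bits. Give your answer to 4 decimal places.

2.4355 bits

H(P,Q) = −Σ p·log₂ q.
  −0.71·log₂(0.40) = 0.93857
  −0.05·log₂(0.22) = 0.10922
  −0.14·log₂(0.01) = 0.93014
  −0.06·log₂(0.01) = 0.39863
  −0.04·log₂(0.36) = 0.05896
H(P,Q) = 2.4355 bits.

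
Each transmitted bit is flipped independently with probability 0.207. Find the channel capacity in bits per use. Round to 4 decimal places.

Binary symmetric channel: C = 1 − h₂(ε) where h₂ is the binary entropy function.
h₂(0.207) = −0.207·log₂0.207 − 0.793·log₂0.793 = 0.7357.
C = 1 − 0.7357 = 0.2643 bits per channel use.

0.2643 bits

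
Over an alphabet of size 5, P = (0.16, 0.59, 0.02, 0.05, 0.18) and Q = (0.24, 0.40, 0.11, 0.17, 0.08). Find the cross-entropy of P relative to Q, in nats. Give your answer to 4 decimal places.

1.3563 nats

H(P,Q) = −Σ p·ln q.
  −0.16·ln(0.24) = 0.22834
  −0.59·ln(0.40) = 0.54061
  −0.02·ln(0.11) = 0.04415
  −0.05·ln(0.17) = 0.08860
  −0.18·ln(0.08) = 0.45463
H(P,Q) = 1.3563 nats.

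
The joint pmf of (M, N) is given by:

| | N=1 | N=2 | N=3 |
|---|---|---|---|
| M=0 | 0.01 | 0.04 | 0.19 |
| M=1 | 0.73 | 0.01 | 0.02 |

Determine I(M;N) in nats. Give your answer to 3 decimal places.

Marginals: p(M) = (0.2400, 0.7600), p(N) = (0.7400, 0.0500, 0.2100).
I(M;N) = H(M) + H(N) − H(M,N).
H(M) = 0.5511, H(N) = 0.7003, H(M,N) = 0.8444.
I(M;N) = 0.5511 + 0.7003 − 0.8444 = 0.407 nats.

0.407 nats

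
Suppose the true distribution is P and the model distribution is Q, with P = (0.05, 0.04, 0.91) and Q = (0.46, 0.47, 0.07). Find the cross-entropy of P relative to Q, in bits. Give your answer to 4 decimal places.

H(P,Q) = −Σ p·log₂ q.
  −0.05·log₂(0.46) = 0.05601
  −0.04·log₂(0.47) = 0.04357
  −0.91·log₂(0.07) = 3.49122
H(P,Q) = 3.5908 bits.

3.5908 bits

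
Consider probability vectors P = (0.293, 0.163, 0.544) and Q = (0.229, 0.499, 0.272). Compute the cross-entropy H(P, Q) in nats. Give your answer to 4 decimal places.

1.2535 nats

H(P,Q) = −Σ p·ln q.
  −0.293·ln(0.229) = 0.43189
  −0.163·ln(0.499) = 0.11331
  −0.544·ln(0.272) = 0.70826
H(P,Q) = 1.2535 nats.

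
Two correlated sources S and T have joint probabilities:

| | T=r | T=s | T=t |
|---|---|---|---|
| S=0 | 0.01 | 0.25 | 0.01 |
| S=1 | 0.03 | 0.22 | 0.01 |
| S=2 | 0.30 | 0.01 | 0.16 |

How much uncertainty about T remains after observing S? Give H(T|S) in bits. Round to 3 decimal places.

Marginals: p(S) = (0.2700, 0.2600, 0.4700), p(T) = (0.3400, 0.4800, 0.1800).
H(T|S) = Σ p(S) · H(T|S=·).
  S=0: p=0.2700, H(T|S=0) = 0.4550
  S=1: p=0.2600, H(T|S=1) = 0.7442
  S=2: p=0.4700, H(T|S=2) = 1.0608
Weighted sum = 0.815 bits.

0.815 bits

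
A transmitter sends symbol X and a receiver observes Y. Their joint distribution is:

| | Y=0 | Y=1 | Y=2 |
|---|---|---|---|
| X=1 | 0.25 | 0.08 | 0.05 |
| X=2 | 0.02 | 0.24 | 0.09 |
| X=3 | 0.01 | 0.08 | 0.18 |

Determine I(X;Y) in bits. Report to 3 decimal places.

0.409 bits

Marginals: p(X) = (0.3800, 0.3500, 0.2700), p(Y) = (0.2800, 0.4000, 0.3200).
I(X;Y) = Σ p(x,y)·log₂[p(x,y)/(p(x)p(y))].
  (1,0): 0.25·log₂(2.3496) = 0.3081
  (1,1): 0.08·log₂(0.5263) = -0.0741
  (1,2): 0.05·log₂(0.4112) = -0.0641
  (2,0): 0.02·log₂(0.2041) = -0.0459
  (2,1): 0.24·log₂(1.7143) = 0.1866
  (2,2): 0.09·log₂(0.8036) = -0.0284
  (3,0): 0.01·log₂(0.1323) = -0.0292
  (3,1): 0.08·log₂(0.7407) = -0.0346
  (3,2): 0.18·log₂(2.0833) = 0.1906
Sum = 0.409 bits.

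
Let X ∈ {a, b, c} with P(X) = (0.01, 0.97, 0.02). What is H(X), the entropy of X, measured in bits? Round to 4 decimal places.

0.2219 bits

H(X) = −Σ p·log₂ p.
  −(0.01)·log₂(0.01) = 0.06644
  −(0.97)·log₂(0.97) = 0.04263
  −(0.02)·log₂(0.02) = 0.11288
Sum: 0.06644 + 0.04263 + 0.11288 = 0.2219 bits.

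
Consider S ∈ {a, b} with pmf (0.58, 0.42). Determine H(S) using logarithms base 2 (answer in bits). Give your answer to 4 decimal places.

0.9815 bits

H(S) = −Σ p·log₂ p.
  −(0.58)·log₂(0.58) = 0.45581
  −(0.42)·log₂(0.42) = 0.52565
Sum: 0.45581 + 0.52565 = 0.9815 bits.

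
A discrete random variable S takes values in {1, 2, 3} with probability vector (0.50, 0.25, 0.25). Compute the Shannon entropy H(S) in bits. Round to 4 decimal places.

H(S) = −Σ p·log₂ p.
  −(0.50)·log₂(0.50) = 0.50000
  −(0.25)·log₂(0.25) = 0.50000
  −(0.25)·log₂(0.25) = 0.50000
Sum: 0.50000 + 0.50000 + 0.50000 = 1.5000 bits.

1.5000 bits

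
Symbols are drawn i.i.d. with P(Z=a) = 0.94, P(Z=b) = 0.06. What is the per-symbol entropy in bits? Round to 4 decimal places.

0.3274 bits

H(Z) = −Σ p·log₂ p.
  −(0.94)·log₂(0.94) = 0.08391
  −(0.06)·log₂(0.06) = 0.24353
Sum: 0.08391 + 0.24353 = 0.3274 bits.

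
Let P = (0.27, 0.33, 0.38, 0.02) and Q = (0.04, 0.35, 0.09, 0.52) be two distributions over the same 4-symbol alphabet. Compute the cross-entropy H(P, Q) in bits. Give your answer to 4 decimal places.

3.0926 bits

H(P,Q) = −Σ p·log₂ q.
  −0.27·log₂(0.04) = 1.25384
  −0.33·log₂(0.35) = 0.49981
  −0.38·log₂(0.09) = 1.32009
  −0.02·log₂(0.52) = 0.01887
H(P,Q) = 3.0926 bits.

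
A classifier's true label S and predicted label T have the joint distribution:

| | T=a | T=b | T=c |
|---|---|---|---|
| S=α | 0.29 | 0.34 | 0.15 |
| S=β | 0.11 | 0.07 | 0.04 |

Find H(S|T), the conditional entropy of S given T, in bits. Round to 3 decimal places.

Marginals: p(S) = (0.7800, 0.2200), p(T) = (0.4000, 0.4100, 0.1900).
H(S|T) = Σ p(T) · H(S|T=·).
  T=a: p=0.4000, H(S|T=a) = 0.8485
  T=b: p=0.4100, H(S|T=b) = 0.6594
  T=c: p=0.1900, H(S|T=c) = 0.7425
Weighted sum = 0.751 bits.

0.751 bits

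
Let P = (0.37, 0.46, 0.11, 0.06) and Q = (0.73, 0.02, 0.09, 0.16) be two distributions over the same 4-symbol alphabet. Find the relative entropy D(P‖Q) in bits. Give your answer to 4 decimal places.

D(P‖Q) = Σ p·log₂(p/q).
  0.37·log₂(0.37/0.73) = -0.36274
  0.46·log₂(0.46/0.02) = 2.08084
  0.11·log₂(0.11/0.09) = 0.03185
  0.06·log₂(0.06/0.16) = -0.08490
D(P‖Q) = 1.6650 bits.

1.6650 bits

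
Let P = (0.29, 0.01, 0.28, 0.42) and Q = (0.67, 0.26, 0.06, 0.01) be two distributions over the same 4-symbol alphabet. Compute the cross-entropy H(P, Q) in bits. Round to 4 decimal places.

H(P,Q) = −Σ p·log₂ q.
  −0.29·log₂(0.67) = 0.16755
  −0.01·log₂(0.26) = 0.01943
  −0.28·log₂(0.06) = 1.13649
  −0.42·log₂(0.01) = 2.79042
H(P,Q) = 4.1139 bits.

4.1139 bits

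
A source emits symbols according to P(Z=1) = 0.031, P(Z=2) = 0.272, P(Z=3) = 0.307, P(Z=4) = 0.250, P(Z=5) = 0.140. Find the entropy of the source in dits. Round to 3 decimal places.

H(Z) = −Σ p·log₁₀ p.
  −(0.031)·log₁₀(0.031) = 0.0468
  −(0.272)·log₁₀(0.272) = 0.1538
  −(0.307)·log₁₀(0.307) = 0.1574
  −(0.250)·log₁₀(0.250) = 0.1505
  −(0.140)·log₁₀(0.140) = 0.1195
Sum: 0.0468 + 0.1538 + 0.1574 + 0.1505 + 0.1195 = 0.628 dits.

0.628 dits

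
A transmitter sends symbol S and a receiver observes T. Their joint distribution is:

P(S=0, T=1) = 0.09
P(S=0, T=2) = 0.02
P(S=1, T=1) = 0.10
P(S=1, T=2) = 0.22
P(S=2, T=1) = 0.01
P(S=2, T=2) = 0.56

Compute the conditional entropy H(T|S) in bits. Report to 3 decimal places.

0.435 bits

Marginals: p(S) = (0.1100, 0.3200, 0.5700), p(T) = (0.2000, 0.8000).
H(T|S) = Σ p(S) · H(T|S=·).
  S=0: p=0.1100, H(T|S=0) = 0.6840
  S=1: p=0.3200, H(T|S=1) = 0.8960
  S=2: p=0.5700, H(T|S=2) = 0.1274
Weighted sum = 0.435 bits.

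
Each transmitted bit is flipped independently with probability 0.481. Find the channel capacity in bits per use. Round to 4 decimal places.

Binary symmetric channel: C = 1 − h₂(ε) where h₂ is the binary entropy function.
h₂(0.481) = −0.481·log₂0.481 − 0.519·log₂0.519 = 0.9990.
C = 1 − 0.9990 = 0.0010 bits per channel use.

0.0010 bits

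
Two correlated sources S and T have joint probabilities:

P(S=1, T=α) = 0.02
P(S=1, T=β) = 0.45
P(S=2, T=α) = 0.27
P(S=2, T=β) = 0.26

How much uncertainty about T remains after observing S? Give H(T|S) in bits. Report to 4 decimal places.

0.6492 bits

Chain rule: H(T|S) = H(S,T) − H(S).
Marginals: p(S) = (0.4700, 0.5300), p(T) = (0.2900, 0.7100).
H(S,T) = 1.6466 bits; H(S) = 0.9974 bits.
H(T|S) = 1.6466 − 0.9974 = 0.6492 bits.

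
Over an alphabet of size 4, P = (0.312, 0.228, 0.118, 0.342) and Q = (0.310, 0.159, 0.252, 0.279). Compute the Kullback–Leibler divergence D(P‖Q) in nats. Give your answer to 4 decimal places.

D(P‖Q) = Σ p·ln(p/q).
  0.312·ln(0.312/0.310) = 0.00201
  0.228·ln(0.228/0.159) = 0.08218
  0.118·ln(0.118/0.252) = -0.08953
  0.342·ln(0.342/0.279) = 0.06963
D(P‖Q) = 0.0643 nats.

0.0643 nats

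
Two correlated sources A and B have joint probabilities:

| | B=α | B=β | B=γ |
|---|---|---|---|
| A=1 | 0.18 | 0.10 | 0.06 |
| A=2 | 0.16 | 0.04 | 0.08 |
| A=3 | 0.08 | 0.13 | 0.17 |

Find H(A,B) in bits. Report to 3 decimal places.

H(A,B) = −Σ p(x,y)·log₂ p(x,y) over all 9 cells.
  cell (1,α): −0.18·log₂0.18 = 0.4453
  cell (1,β): −0.10·log₂0.10 = 0.3322
  cell (1,γ): −0.06·log₂0.06 = 0.2435
  cell (2,α): −0.16·log₂0.16 = 0.4230
  cell (2,β): −0.04·log₂0.04 = 0.1858
  cell (2,γ): −0.08·log₂0.08 = 0.2915
  cell (3,α): −0.08·log₂0.08 = 0.2915
  cell (3,β): −0.13·log₂0.13 = 0.3826
  cell (3,γ): −0.17·log₂0.17 = 0.4346
Sum = 3.030 bits.

3.030 bits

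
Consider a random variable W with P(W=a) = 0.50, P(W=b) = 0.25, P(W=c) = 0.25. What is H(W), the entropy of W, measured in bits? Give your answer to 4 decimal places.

1.5000 bits

H(W) = −Σ p·log₂ p.
  −(0.50)·log₂(0.50) = 0.50000
  −(0.25)·log₂(0.25) = 0.50000
  −(0.25)·log₂(0.25) = 0.50000
Sum: 0.50000 + 0.50000 + 0.50000 = 1.5000 bits.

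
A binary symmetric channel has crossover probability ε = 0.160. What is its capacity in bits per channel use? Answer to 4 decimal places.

Binary symmetric channel: C = 1 − h₂(ε) where h₂ is the binary entropy function.
h₂(0.160) = −0.160·log₂0.160 − 0.840·log₂0.840 = 0.6343.
C = 1 − 0.6343 = 0.3657 bits per channel use.

0.3657 bits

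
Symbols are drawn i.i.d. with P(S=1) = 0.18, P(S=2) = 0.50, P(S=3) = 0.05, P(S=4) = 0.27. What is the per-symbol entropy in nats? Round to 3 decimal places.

H(S) = −Σ p·ln p.
  −(0.18)·ln(0.18) = 0.3087
  −(0.50)·ln(0.50) = 0.3466
  −(0.05)·ln(0.05) = 0.1498
  −(0.27)·ln(0.27) = 0.3535
Sum: 0.3087 + 0.3466 + 0.1498 + 0.3535 = 1.159 nats.

1.159 nats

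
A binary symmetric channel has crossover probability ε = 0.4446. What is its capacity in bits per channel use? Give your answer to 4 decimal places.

Binary symmetric channel: C = 1 − h₂(ε) where h₂ is the binary entropy function.
h₂(0.4446) = −0.4446·log₂0.4446 − 0.5554·log₂0.5554 = 0.9911.
C = 1 − 0.9911 = 0.0089 bits per channel use.

0.0089 bits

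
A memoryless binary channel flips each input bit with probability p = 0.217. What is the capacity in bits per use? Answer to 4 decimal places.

0.2453 bits

Binary symmetric channel: C = 1 − h₂(ε) where h₂ is the binary entropy function.
h₂(0.217) = −0.217·log₂0.217 − 0.783·log₂0.783 = 0.7547.
C = 1 − 0.7547 = 0.2453 bits per channel use.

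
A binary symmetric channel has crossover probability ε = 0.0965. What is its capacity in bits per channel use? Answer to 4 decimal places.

0.5422 bits

Binary symmetric channel: C = 1 − h₂(ε) where h₂ is the binary entropy function.
h₂(0.0965) = −0.0965·log₂0.0965 − 0.9035·log₂0.9035 = 0.4578.
C = 1 − 0.4578 = 0.5422 bits per channel use.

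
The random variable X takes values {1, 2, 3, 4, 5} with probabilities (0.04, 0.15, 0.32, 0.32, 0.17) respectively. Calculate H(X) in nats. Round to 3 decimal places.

1.444 nats

H(X) = −Σ p·ln p.
  −(0.04)·ln(0.04) = 0.1288
  −(0.15)·ln(0.15) = 0.2846
  −(0.32)·ln(0.32) = 0.3646
  −(0.32)·ln(0.32) = 0.3646
  −(0.17)·ln(0.17) = 0.3012
Sum: 0.1288 + 0.2846 + 0.3646 + 0.3646 + 0.3012 = 1.444 nats.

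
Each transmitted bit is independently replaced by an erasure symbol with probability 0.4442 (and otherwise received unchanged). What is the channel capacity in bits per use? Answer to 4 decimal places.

Binary erasure channel: capacity C = 1 − ε.
C = 1 − 0.4442 = 0.5558 bits per channel use.

0.5558 bits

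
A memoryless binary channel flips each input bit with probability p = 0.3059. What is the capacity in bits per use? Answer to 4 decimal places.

0.1116 bits

Binary symmetric channel: C = 1 − h₂(ε) where h₂ is the binary entropy function.
h₂(0.3059) = −0.3059·log₂0.3059 − 0.6941·log₂0.6941 = 0.8884.
C = 1 − 0.8884 = 0.1116 bits per channel use.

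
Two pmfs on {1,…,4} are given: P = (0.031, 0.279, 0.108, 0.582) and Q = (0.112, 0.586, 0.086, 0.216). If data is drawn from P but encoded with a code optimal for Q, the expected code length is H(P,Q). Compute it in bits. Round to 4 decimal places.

1.9820 bits

H(P,Q) = −Σ p·log₂ q.
  −0.031·log₂(0.112) = 0.09791
  −0.279·log₂(0.586) = 0.21512
  −0.108·log₂(0.086) = 0.38227
  −0.582·log₂(0.216) = 1.28674
H(P,Q) = 1.9820 bits.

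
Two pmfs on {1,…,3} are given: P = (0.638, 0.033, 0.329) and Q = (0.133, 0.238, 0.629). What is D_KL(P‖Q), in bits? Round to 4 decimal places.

1.0416 bits

D(P‖Q) = Σ p·log₂(p/q).
  0.638·log₂(0.638/0.133) = 1.44324
  0.033·log₂(0.033/0.238) = -0.09406
  0.329·log₂(0.329/0.629) = -0.30761
D(P‖Q) = 1.0416 bits.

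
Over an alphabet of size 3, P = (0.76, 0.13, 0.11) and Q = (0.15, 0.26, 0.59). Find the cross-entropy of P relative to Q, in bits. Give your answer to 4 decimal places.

2.4165 bits

H(P,Q) = −Σ p·log₂ q.
  −0.76·log₂(0.15) = 2.08009
  −0.13·log₂(0.26) = 0.25264
  −0.11·log₂(0.59) = 0.08373
H(P,Q) = 2.4165 bits.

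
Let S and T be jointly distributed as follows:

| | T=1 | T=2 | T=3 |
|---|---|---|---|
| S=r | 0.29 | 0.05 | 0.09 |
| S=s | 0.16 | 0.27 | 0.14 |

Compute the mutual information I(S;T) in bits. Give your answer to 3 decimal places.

Marginals: p(S) = (0.4300, 0.5700), p(T) = (0.4500, 0.3200, 0.2300).
I(S;T) = Σ p(x,y)·log₂[p(x,y)/(p(x)p(y))].
  (r,1): 0.29·log₂(1.4987) = 0.1693
  (r,2): 0.05·log₂(0.3634) = -0.0730
  (r,3): 0.09·log₂(0.9100) = -0.0122
  (s,1): 0.16·log₂(0.6238) = -0.1089
  (s,2): 0.27·log₂(1.4803) = 0.1528
  (s,3): 0.14·log₂(1.0679) = 0.0133
Sum = 0.141 bits.

0.141 bits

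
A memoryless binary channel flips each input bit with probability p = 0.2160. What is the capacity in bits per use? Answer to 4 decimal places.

Binary symmetric channel: C = 1 − h₂(ε) where h₂ is the binary entropy function.
h₂(0.2160) = −0.2160·log₂0.2160 − 0.7840·log₂0.7840 = 0.7528.
C = 1 − 0.7528 = 0.2472 bits per channel use.

0.2472 bits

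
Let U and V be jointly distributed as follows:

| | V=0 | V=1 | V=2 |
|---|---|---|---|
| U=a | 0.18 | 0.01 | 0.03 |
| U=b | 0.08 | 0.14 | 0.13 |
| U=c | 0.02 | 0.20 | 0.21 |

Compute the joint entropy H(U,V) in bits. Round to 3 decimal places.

H(U,V) = −Σ p(x,y)·log₂ p(x,y) over all 9 cells.
  cell (a,0): −0.18·log₂0.18 = 0.4453
  cell (a,1): −0.01·log₂0.01 = 0.0664
  cell (a,2): −0.03·log₂0.03 = 0.1518
  cell (b,0): −0.08·log₂0.08 = 0.2915
  cell (b,1): −0.14·log₂0.14 = 0.3971
  cell (b,2): −0.13·log₂0.13 = 0.3826
  cell (c,0): −0.02·log₂0.02 = 0.1129
  cell (c,1): −0.20·log₂0.20 = 0.4644
  cell (c,2): −0.21·log₂0.21 = 0.4728
Sum = 2.785 bits.

2.785 bits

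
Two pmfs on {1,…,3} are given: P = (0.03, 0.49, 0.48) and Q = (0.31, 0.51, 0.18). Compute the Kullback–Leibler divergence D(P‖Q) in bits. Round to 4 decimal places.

D(P‖Q) = Σ p·log₂(p/q).
  0.03·log₂(0.03/0.31) = -0.10108
  0.49·log₂(0.49/0.51) = -0.02828
  0.48·log₂(0.48/0.18) = 0.67922
D(P‖Q) = 0.5499 bits.

0.5499 bits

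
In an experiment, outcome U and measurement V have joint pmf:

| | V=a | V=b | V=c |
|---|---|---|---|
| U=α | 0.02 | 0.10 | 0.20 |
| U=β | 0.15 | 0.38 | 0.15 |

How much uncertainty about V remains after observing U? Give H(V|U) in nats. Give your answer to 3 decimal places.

0.940 nats

Chain rule: H(V|U) = H(U,V) − H(U).
Marginals: p(U) = (0.3200, 0.6800), p(V) = (0.1700, 0.4800, 0.3500).
H(U,V) = 1.5672 nats; H(U) = 0.6269 nats.
H(V|U) = 1.5672 − 0.6269 = 0.940 nats.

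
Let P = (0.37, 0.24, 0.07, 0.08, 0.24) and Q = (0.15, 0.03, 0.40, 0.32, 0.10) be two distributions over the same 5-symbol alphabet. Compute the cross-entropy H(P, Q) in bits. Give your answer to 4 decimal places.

3.2481 bits

H(P,Q) = −Σ p·log₂ q.
  −0.37·log₂(0.15) = 1.01268
  −0.24·log₂(0.03) = 1.21413
  −0.07·log₂(0.40) = 0.09253
  −0.08·log₂(0.32) = 0.13151
  −0.24·log₂(0.10) = 0.79726
H(P,Q) = 3.2481 bits.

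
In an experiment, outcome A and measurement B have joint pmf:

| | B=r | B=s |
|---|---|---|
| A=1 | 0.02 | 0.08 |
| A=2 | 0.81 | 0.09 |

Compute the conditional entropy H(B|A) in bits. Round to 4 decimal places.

0.4943 bits

Marginals: p(A) = (0.1000, 0.9000), p(B) = (0.8300, 0.1700).
H(B|A) = Σ p(A) · H(B|A=·).
  A=1: p=0.1000, H(B|A=1) = 0.7219
  A=2: p=0.9000, H(B|A=2) = 0.4690
Weighted sum = 0.4943 bits.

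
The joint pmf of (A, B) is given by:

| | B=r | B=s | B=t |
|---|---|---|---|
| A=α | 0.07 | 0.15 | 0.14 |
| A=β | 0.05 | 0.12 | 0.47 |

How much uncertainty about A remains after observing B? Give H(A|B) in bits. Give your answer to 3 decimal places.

Marginals: p(A) = (0.3600, 0.6400), p(B) = (0.1200, 0.2700, 0.6100).
H(A|B) = Σ p(B) · H(A|B=·).
  B=r: p=0.1200, H(A|B=r) = 0.9799
  B=s: p=0.2700, H(A|B=s) = 0.9911
  B=t: p=0.6100, H(A|B=t) = 0.7772
Weighted sum = 0.859 bits.

0.859 bits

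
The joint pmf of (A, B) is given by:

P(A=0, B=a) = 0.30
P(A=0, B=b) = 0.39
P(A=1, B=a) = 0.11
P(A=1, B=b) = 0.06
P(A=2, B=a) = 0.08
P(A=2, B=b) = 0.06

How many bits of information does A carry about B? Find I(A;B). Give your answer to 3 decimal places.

Marginals: p(A) = (0.6900, 0.1700, 0.1400), p(B) = (0.4900, 0.5100).
I(A;B) = Σ p(x,y)·log₂[p(x,y)/(p(x)p(y))].
  (0,a): 0.30·log₂(0.8873) = -0.0517
  (0,b): 0.39·log₂(1.1083) = 0.0578
  (1,a): 0.11·log₂(1.3205) = 0.0441
  (1,b): 0.06·log₂(0.6920) = -0.0319
  (2,a): 0.08·log₂(1.1662) = 0.0177
  (2,b): 0.06·log₂(0.8403) = -0.0151
Sum = 0.021 bits.

0.021 bits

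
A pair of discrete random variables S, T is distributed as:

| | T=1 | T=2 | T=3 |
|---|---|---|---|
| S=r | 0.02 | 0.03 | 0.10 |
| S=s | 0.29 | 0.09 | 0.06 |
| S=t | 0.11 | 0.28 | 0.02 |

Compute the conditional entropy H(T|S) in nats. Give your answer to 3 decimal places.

0.824 nats

Chain rule: H(T|S) = H(S,T) − H(S).
Marginals: p(S) = (0.1500, 0.4400, 0.4100), p(T) = (0.4200, 0.4000, 0.1800).
H(S,T) = 1.8357 nats; H(S) = 1.0114 nats.
H(T|S) = 1.8357 − 1.0114 = 0.824 nats.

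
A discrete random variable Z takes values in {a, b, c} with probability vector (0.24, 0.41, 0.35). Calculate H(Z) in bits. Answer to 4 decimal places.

H(Z) = −Σ p·log₂ p.
  −(0.24)·log₂(0.24) = 0.49413
  −(0.41)·log₂(0.41) = 0.52738
  −(0.35)·log₂(0.35) = 0.53010
Sum: 0.49413 + 0.52738 + 0.53010 = 1.5516 bits.

1.5516 bits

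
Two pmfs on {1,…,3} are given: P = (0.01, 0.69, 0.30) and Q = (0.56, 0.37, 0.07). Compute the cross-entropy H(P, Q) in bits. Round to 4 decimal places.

2.1491 bits

H(P,Q) = −Σ p·log₂ q.
  −0.01·log₂(0.56) = 0.00837
  −0.69·log₂(0.37) = 0.98974
  −0.30·log₂(0.07) = 1.15095
H(P,Q) = 2.1491 bits.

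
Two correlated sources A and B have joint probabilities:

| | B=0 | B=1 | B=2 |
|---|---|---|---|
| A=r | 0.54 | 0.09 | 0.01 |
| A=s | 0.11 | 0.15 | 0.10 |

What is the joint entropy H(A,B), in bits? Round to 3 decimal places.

H(A,B) = −Σ p(x,y)·log₂ p(x,y) over all 6 cells.
  cell (r,0): −0.54·log₂0.54 = 0.4800
  cell (r,1): −0.09·log₂0.09 = 0.3127
  cell (r,2): −0.01·log₂0.01 = 0.0664
  cell (s,0): −0.11·log₂0.11 = 0.3503
  cell (s,1): −0.15·log₂0.15 = 0.4105
  cell (s,2): −0.10·log₂0.10 = 0.3322
Sum = 1.952 bits.

1.952 bits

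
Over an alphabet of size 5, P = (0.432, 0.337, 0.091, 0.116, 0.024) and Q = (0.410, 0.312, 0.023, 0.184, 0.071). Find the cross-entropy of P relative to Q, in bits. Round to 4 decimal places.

1.9921 bits

H(P,Q) = −Σ p·log₂ q.
  −0.432·log₂(0.410) = 0.55568
  −0.337·log₂(0.312) = 0.56629
  −0.091·log₂(0.023) = 0.49524
  −0.116·log₂(0.184) = 0.28330
  −0.024·log₂(0.071) = 0.09158
H(P,Q) = 1.9921 bits.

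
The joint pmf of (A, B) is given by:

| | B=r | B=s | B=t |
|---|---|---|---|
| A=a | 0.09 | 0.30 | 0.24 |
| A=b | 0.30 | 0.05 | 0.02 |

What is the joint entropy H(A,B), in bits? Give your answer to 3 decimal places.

2.178 bits

H(A,B) = −Σ p(x,y)·log₂ p(x,y) over all 6 cells.
  cell (a,r): −0.09·log₂0.09 = 0.3127
  cell (a,s): −0.30·log₂0.30 = 0.5211
  cell (a,t): −0.24·log₂0.24 = 0.4941
  cell (b,r): −0.30·log₂0.30 = 0.5211
  cell (b,s): −0.05·log₂0.05 = 0.2161
  cell (b,t): −0.02·log₂0.02 = 0.1129
Sum = 2.178 bits.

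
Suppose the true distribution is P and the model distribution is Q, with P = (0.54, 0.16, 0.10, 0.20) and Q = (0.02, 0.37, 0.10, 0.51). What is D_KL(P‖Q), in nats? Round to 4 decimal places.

1.4584 nats

D(P‖Q) = Σ p·ln(p/q).
  0.54·ln(0.54/0.02) = 1.77975
  0.16·ln(0.16/0.37) = -0.13413
  0.10·ln(0.10/0.10) = 0.00000
  0.20·ln(0.20/0.51) = -0.18722
D(P‖Q) = 1.4584 nats.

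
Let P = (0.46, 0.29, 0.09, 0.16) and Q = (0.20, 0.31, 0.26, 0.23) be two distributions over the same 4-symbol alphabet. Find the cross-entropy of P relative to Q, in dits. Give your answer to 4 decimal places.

0.6238 dits

H(P,Q) = −Σ p·log₁₀ q.
  −0.46·log₁₀(0.20) = 0.32153
  −0.29·log₁₀(0.31) = 0.14751
  −0.09·log₁₀(0.26) = 0.05265
  −0.16·log₁₀(0.23) = 0.10212
H(P,Q) = 0.6238 dits.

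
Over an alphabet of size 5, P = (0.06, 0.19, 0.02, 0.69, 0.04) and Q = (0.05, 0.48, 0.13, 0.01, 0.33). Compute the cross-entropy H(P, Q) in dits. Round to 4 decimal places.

H(P,Q) = −Σ p·log₁₀ q.
  −0.06·log₁₀(0.05) = 0.07806
  −0.19·log₁₀(0.48) = 0.06056
  −0.02·log₁₀(0.13) = 0.01772
  −0.69·log₁₀(0.01) = 1.38000
  −0.04·log₁₀(0.33) = 0.01926
H(P,Q) = 1.5556 dits.

1.5556 dits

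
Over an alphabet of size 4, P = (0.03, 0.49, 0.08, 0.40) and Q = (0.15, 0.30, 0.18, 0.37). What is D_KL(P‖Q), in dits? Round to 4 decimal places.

0.0688 dits

D(P‖Q) = Σ p·log₁₀(p/q).
  0.03·log₁₀(0.03/0.15) = -0.02097
  0.49·log₁₀(0.49/0.30) = 0.10441
  0.08·log₁₀(0.08/0.18) = -0.02817
  0.40·log₁₀(0.40/0.37) = 0.01354
D(P‖Q) = 0.0688 dits.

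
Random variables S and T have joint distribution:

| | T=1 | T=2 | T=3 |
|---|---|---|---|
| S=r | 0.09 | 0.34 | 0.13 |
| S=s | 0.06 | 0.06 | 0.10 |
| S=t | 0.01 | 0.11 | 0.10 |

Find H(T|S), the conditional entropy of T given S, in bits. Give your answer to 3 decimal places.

Chain rule: H(T|S) = H(S,T) − H(S).
Marginals: p(S) = (0.5600, 0.2200, 0.2200), p(T) = (0.1600, 0.5100, 0.3300).
H(S,T) = 2.7926 bits; H(S) = 1.4296 bits.
H(T|S) = 2.7926 − 1.4296 = 1.363 bits.

1.363 bits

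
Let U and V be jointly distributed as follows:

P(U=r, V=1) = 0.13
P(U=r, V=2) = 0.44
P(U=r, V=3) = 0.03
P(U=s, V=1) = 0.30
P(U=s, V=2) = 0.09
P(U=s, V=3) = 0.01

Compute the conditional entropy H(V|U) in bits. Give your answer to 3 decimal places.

Marginals: p(U) = (0.6000, 0.4000), p(V) = (0.4300, 0.5300, 0.0400).
H(V|U) = Σ p(U) · H(V|U=·).
  U=r: p=0.6000, H(V|U=r) = 1.0223
  U=s: p=0.4000, H(V|U=s) = 0.9285
Weighted sum = 0.985 bits.

0.985 bits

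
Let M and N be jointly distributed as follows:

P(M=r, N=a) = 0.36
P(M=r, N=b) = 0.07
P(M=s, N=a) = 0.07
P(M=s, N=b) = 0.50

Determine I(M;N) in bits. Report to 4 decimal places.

0.4039 bits

Marginals: p(M) = (0.4300, 0.5700), p(N) = (0.4300, 0.5700).
I(M;N) = Σ p(x,y)·log₂[p(x,y)/(p(x)p(y))].
  (r,a): 0.36·log₂(1.9470) = 0.34605
  (r,b): 0.07·log₂(0.2856) = -0.12656
  (s,a): 0.07·log₂(0.2856) = -0.12656
  (s,b): 0.50·log₂(1.5389) = 0.31097
Sum = 0.4039 bits.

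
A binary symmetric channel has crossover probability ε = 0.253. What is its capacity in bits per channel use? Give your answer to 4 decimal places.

0.1840 bits

Binary symmetric channel: C = 1 − h₂(ε) where h₂ is the binary entropy function.
h₂(0.253) = −0.253·log₂0.253 − 0.747·log₂0.747 = 0.8160.
C = 1 − 0.8160 = 0.1840 bits per channel use.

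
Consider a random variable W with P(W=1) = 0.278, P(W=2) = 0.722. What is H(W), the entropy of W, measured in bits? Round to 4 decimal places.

0.8527 bits

H(W) = −Σ p·log₂ p.
  −(0.278)·log₂(0.278) = 0.51342
  −(0.722)·log₂(0.722) = 0.33929
Sum: 0.51342 + 0.33929 = 0.8527 bits.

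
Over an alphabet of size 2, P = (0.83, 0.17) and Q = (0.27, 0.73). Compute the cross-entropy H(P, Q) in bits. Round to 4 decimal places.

1.6450 bits

H(P,Q) = −Σ p·log₂ q.
  −0.83·log₂(0.27) = 1.56784
  −0.17·log₂(0.73) = 0.07719
H(P,Q) = 1.6450 bits.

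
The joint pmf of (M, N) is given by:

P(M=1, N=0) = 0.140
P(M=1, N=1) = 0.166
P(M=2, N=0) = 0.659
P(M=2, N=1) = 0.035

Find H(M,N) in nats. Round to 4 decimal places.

H(M,N) = −Σ p(x,y)·ln p(x,y) over all 4 cells.
  cell (1,0): −0.140·ln0.140 = 0.27526
  cell (1,1): −0.166·ln0.166 = 0.29810
  cell (2,0): −0.659·ln0.659 = 0.27482
  cell (2,1): −0.035·ln0.035 = 0.11733
Sum = 0.9655 nats.

0.9655 nats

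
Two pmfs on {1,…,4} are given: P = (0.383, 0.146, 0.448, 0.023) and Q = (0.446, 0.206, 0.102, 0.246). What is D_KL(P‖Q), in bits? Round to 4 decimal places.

D(P‖Q) = Σ p·log₂(p/q).
  0.383·log₂(0.383/0.446) = -0.08414
  0.146·log₂(0.146/0.206) = -0.07251
  0.448·log₂(0.448/0.102) = 0.95645
  0.023·log₂(0.023/0.246) = -0.07864
D(P‖Q) = 0.7212 bits.

0.7212 bits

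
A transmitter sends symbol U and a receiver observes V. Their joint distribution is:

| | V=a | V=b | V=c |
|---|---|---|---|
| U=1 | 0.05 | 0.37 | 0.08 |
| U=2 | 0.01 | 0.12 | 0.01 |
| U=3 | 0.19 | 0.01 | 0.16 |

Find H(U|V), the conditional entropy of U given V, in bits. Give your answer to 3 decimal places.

Marginals: p(U) = (0.5000, 0.1400, 0.3600), p(V) = (0.2500, 0.5000, 0.2500).
H(U|V) = Σ p(V) · H(U|V=·).
  V=a: p=0.2500, H(U|V=a) = 0.9510
  V=b: p=0.5000, H(U|V=b) = 0.9285
  V=c: p=0.2500, H(U|V=c) = 1.1239
Weighted sum = 0.983 bits.

0.983 bits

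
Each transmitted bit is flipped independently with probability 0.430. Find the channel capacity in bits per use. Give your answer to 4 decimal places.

0.0142 bits

Binary symmetric channel: C = 1 − h₂(ε) where h₂ is the binary entropy function.
h₂(0.430) = −0.430·log₂0.430 − 0.570·log₂0.570 = 0.9858.
C = 1 − 0.9858 = 0.0142 bits per channel use.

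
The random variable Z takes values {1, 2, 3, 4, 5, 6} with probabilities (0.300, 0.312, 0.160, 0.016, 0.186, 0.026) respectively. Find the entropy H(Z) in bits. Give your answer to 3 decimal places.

H(Z) = −Σ p·log₂ p.
  −(0.300)·log₂(0.300) = 0.5211
  −(0.312)·log₂(0.312) = 0.5243
  −(0.160)·log₂(0.160) = 0.4230
  −(0.016)·log₂(0.016) = 0.0955
  −(0.186)·log₂(0.186) = 0.4514
  −(0.026)·log₂(0.026) = 0.1369
Sum: 0.5211 + 0.5243 + 0.4230 + 0.0955 + 0.4514 + 0.1369 = 2.152 bits.

2.152 bits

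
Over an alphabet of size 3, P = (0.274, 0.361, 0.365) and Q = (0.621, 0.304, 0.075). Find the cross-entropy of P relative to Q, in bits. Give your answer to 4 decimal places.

2.1725 bits

H(P,Q) = −Σ p·log₂ q.
  −0.274·log₂(0.621) = 0.18833
  −0.361·log₂(0.304) = 0.62015
  −0.365·log₂(0.075) = 1.36399
H(P,Q) = 2.1725 bits.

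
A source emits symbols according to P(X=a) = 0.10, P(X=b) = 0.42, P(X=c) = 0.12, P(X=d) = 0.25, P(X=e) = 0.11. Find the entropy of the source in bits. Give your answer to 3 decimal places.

H(X) = −Σ p·log₂ p.
  −(0.10)·log₂(0.10) = 0.3322
  −(0.42)·log₂(0.42) = 0.5256
  −(0.12)·log₂(0.12) = 0.3671
  −(0.25)·log₂(0.25) = 0.5000
  −(0.11)·log₂(0.11) = 0.3503
Sum: 0.3322 + 0.5256 + 0.3671 + 0.5000 + 0.3503 = 2.075 bits.

2.075 bits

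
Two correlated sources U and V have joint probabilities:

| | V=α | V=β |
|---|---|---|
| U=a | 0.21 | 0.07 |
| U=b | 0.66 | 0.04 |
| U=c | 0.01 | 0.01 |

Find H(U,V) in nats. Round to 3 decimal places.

H(U,V) = −Σ p(x,y)·ln p(x,y) over all 6 cells.
  cell (a,α): −0.21·ln0.21 = 0.3277
  cell (a,β): −0.07·ln0.07 = 0.1861
  cell (b,α): −0.66·ln0.66 = 0.2742
  cell (b,β): −0.04·ln0.04 = 0.1288
  cell (c,α): −0.01·ln0.01 = 0.0461
  cell (c,β): −0.01·ln0.01 = 0.0461
Sum = 1.009 nats.

1.009 nats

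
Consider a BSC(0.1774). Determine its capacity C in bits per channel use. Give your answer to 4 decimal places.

Binary symmetric channel: C = 1 − h₂(ε) where h₂ is the binary entropy function.
h₂(0.1774) = −0.1774·log₂0.1774 − 0.8226·log₂0.8226 = 0.6744.
C = 1 − 0.6744 = 0.3256 bits per channel use.

0.3256 bits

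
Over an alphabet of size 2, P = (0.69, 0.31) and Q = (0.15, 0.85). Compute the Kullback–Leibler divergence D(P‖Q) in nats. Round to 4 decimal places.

D(P‖Q) = Σ p·ln(p/q).
  0.69·ln(0.69/0.15) = 1.05298
  0.31·ln(0.31/0.85) = -0.31269
D(P‖Q) = 0.7403 nats.

0.7403 nats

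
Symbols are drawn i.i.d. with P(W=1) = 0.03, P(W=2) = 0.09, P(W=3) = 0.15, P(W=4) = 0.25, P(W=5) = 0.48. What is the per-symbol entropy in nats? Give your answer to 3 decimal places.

H(W) = −Σ p·ln p.
  −(0.03)·ln(0.03) = 0.1052
  −(0.09)·ln(0.09) = 0.2167
  −(0.15)·ln(0.15) = 0.2846
  −(0.25)·ln(0.25) = 0.3466
  −(0.48)·ln(0.48) = 0.3523
Sum: 0.1052 + 0.2167 + 0.2846 + 0.3466 + 0.3523 = 1.305 nats.

1.305 nats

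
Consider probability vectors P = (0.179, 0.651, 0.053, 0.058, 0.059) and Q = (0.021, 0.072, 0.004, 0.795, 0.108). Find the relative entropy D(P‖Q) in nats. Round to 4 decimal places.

1.7664 nats

D(P‖Q) = Σ p·ln(p/q).
  0.179·ln(0.179/0.021) = 0.38357
  0.651·ln(0.651/0.072) = 1.43340
  0.053·ln(0.053/0.004) = 0.13695
  0.058·ln(0.058/0.795) = -0.15184
  0.059·ln(0.059/0.108) = -0.03567
D(P‖Q) = 1.7664 nats.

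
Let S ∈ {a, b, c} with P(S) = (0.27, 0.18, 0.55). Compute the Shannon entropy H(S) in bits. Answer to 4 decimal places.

1.4297 bits

H(S) = −Σ p·log₂ p.
  −(0.27)·log₂(0.27) = 0.51002
  −(0.18)·log₂(0.18) = 0.44531
  −(0.55)·log₂(0.55) = 0.47437
Sum: 0.51002 + 0.44531 + 0.47437 = 1.4297 bits.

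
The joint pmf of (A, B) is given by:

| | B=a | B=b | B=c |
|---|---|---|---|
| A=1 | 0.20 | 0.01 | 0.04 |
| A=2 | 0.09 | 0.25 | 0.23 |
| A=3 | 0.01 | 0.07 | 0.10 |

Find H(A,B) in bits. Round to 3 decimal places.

H(A,B) = −Σ p(x,y)·log₂ p(x,y) over all 9 cells.
  cell (1,a): −0.20·log₂0.20 = 0.4644
  cell (1,b): −0.01·log₂0.01 = 0.0664
  cell (1,c): −0.04·log₂0.04 = 0.1858
  cell (2,a): −0.09·log₂0.09 = 0.3127
  cell (2,b): −0.25·log₂0.25 = 0.5000
  cell (2,c): −0.23·log₂0.23 = 0.4877
  cell (3,a): −0.01·log₂0.01 = 0.0664
  cell (3,b): −0.07·log₂0.07 = 0.2686
  cell (3,c): −0.10·log₂0.10 = 0.3322
Sum = 2.684 bits.

2.684 bits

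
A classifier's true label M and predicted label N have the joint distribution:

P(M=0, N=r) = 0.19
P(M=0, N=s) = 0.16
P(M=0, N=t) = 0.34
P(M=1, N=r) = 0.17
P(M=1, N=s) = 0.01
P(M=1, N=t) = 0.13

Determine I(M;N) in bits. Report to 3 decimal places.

Marginals: p(M) = (0.6900, 0.3100), p(N) = (0.3600, 0.1700, 0.4700).
I(M;N) = Σ p(x,y)·log₂[p(x,y)/(p(x)p(y))].
  (0,r): 0.19·log₂(0.7649) = -0.0735
  (0,s): 0.16·log₂(1.3640) = 0.0717
  (0,t): 0.34·log₂(1.0484) = 0.0232
  (1,r): 0.17·log₂(1.5233) = 0.1032
  (1,s): 0.01·log₂(0.1898) = -0.0240
  (1,t): 0.13·log₂(0.8922) = -0.0214
Sum = 0.079 bits.

0.079 bits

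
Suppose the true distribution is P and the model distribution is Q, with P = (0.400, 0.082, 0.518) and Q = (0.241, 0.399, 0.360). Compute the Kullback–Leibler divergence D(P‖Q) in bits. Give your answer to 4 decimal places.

D(P‖Q) = Σ p·log₂(p/q).
  0.400·log₂(0.400/0.241) = 0.29239
  0.082·log₂(0.082/0.399) = -0.18718
  0.518·log₂(0.518/0.360) = 0.27193
D(P‖Q) = 0.3771 bits.

0.3771 bits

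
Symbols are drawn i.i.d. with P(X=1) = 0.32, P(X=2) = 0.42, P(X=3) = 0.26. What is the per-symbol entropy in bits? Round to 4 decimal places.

H(X) = −Σ p·log₂ p.
  −(0.32)·log₂(0.32) = 0.52603
  −(0.42)·log₂(0.42) = 0.52565
  −(0.26)·log₂(0.26) = 0.50529
Sum: 0.52603 + 0.52565 + 0.50529 = 1.5570 bits.

1.5570 bits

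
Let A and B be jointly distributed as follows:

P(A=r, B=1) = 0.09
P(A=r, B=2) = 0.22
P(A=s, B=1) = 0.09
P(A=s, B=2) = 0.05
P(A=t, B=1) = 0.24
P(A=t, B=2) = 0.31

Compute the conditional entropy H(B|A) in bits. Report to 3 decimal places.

Marginals: p(A) = (0.3100, 0.1400, 0.5500), p(B) = (0.4200, 0.5800).
H(B|A) = Σ p(A) · H(B|A=·).
  A=r: p=0.3100, H(B|A=r) = 0.8691
  A=s: p=0.1400, H(B|A=s) = 0.9403
  A=t: p=0.5500, H(B|A=t) = 0.9883
Weighted sum = 0.945 bits.

0.945 bits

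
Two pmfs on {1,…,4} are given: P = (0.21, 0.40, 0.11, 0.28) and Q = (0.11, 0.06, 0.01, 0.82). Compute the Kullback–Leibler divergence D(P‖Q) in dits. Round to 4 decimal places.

D(P‖Q) = Σ p·log₁₀(p/q).
  0.21·log₁₀(0.21/0.11) = 0.05897
  0.40·log₁₀(0.40/0.06) = 0.32956
  0.11·log₁₀(0.11/0.01) = 0.11455
  0.28·log₁₀(0.28/0.82) = -0.13066
D(P‖Q) = 0.3724 dits.

0.3724 dits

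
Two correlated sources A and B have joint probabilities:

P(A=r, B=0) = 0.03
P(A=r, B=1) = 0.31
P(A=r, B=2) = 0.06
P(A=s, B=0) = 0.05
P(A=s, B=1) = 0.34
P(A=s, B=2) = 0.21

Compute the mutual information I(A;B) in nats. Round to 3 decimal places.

0.027 nats

Marginals: p(A) = (0.4000, 0.6000), p(B) = (0.0800, 0.6500, 0.2700).
I(A;B) = H(A) + H(B) − H(A,B).
H(A) = 0.6730, H(B) = 0.8356, H(A,B) = 1.4814.
I(A;B) = 0.6730 + 0.8356 − 1.4814 = 0.027 nats.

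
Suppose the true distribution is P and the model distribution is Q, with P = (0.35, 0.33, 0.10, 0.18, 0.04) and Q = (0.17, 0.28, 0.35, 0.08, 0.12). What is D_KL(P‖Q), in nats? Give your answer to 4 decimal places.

D(P‖Q) = Σ p·ln(p/q).
  0.35·ln(0.35/0.17) = 0.25275
  0.33·ln(0.33/0.28) = 0.05422
  0.10·ln(0.10/0.35) = -0.12528
  0.18·ln(0.18/0.08) = 0.14597
  0.04·ln(0.04/0.12) = -0.04394
D(P‖Q) = 0.2837 nats.

0.2837 nats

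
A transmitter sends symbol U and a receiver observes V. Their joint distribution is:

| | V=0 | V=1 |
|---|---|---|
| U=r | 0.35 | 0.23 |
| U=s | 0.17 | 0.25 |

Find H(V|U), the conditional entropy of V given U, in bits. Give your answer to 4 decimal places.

0.9709 bits

Chain rule: H(V|U) = H(U,V) − H(U).
Marginals: p(U) = (0.5800, 0.4200), p(V) = (0.5200, 0.4800).
H(U,V) = 1.9524 bits; H(U) = 0.9815 bits.
H(V|U) = 1.9524 − 0.9815 = 0.9709 bits.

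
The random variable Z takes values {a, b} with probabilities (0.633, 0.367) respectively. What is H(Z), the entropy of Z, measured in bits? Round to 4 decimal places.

H(Z) = −Σ p·log₂ p.
  −(0.633)·log₂(0.633) = 0.41760
  −(0.367)·log₂(0.367) = 0.53074
Sum: 0.41760 + 0.53074 = 0.9483 bits.

0.9483 bits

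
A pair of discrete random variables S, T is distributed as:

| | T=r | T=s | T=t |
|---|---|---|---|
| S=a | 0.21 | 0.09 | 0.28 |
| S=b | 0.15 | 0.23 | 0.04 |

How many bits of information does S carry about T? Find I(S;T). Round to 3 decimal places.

0.180 bits

Marginals: p(S) = (0.5800, 0.4200), p(T) = (0.3600, 0.3200, 0.3200).
I(S;T) = Σ p(x,y)·log₂[p(x,y)/(p(x)p(y))].
  (a,r): 0.21·log₂(1.0057) = 0.0017
  (a,s): 0.09·log₂(0.4849) = -0.0940
  (a,t): 0.28·log₂(1.5086) = 0.1661
  (b,r): 0.15·log₂(0.9921) = -0.0017
  (b,s): 0.23·log₂(1.7113) = 0.1783
  (b,t): 0.04·log₂(0.2976) = -0.0699
Sum = 0.180 bits.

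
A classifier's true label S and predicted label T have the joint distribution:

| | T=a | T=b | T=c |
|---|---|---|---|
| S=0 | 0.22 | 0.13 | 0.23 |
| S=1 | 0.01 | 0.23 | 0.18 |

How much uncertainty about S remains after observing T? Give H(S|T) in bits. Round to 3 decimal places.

Marginals: p(S) = (0.5800, 0.4200), p(T) = (0.2300, 0.3600, 0.4100).
H(S|T) = Σ p(T) · H(S|T=·).
  T=a: p=0.2300, H(S|T=a) = 0.2580
  T=b: p=0.3600, H(S|T=b) = 0.9436
  T=c: p=0.4100, H(S|T=c) = 0.9892
Weighted sum = 0.805 bits.

0.805 bits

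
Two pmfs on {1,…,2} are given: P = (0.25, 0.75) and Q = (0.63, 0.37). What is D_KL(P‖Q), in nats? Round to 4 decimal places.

0.2989 nats

D(P‖Q) = Σ p·ln(p/q).
  0.25·ln(0.25/0.63) = -0.23106
  0.75·ln(0.75/0.37) = 0.52993
D(P‖Q) = 0.2989 nats.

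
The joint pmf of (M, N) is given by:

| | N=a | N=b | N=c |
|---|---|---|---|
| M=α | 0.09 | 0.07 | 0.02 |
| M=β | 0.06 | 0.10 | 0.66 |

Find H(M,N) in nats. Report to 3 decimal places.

1.154 nats

H(M,N) = −Σ p(x,y)·ln p(x,y) over all 6 cells.
  cell (α,a): −0.09·ln0.09 = 0.2167
  cell (α,b): −0.07·ln0.07 = 0.1861
  cell (α,c): −0.02·ln0.02 = 0.0782
  cell (β,a): −0.06·ln0.06 = 0.1688
  cell (β,b): −0.10·ln0.10 = 0.2303
  cell (β,c): −0.66·ln0.66 = 0.2742
Sum = 1.154 nats.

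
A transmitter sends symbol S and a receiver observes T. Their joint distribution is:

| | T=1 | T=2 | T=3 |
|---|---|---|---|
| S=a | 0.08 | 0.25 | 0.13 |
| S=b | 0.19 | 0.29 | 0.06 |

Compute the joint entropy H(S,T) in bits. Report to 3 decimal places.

2.391 bits

H(S,T) = −Σ p(x,y)·log₂ p(x,y) over all 6 cells.
  cell (a,1): −0.08·log₂0.08 = 0.2915
  cell (a,2): −0.25·log₂0.25 = 0.5000
  cell (a,3): −0.13·log₂0.13 = 0.3826
  cell (b,1): −0.19·log₂0.19 = 0.4552
  cell (b,2): −0.29·log₂0.29 = 0.5179
  cell (b,3): −0.06·log₂0.06 = 0.2435
Sum = 2.391 bits.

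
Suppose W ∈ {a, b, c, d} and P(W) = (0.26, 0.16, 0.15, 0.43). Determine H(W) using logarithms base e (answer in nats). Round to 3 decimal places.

1.291 nats

H(W) = −Σ p·ln p.
  −(0.26)·ln(0.26) = 0.3502
  −(0.16)·ln(0.16) = 0.2932
  −(0.15)·ln(0.15) = 0.2846
  −(0.43)·ln(0.43) = 0.3629
Sum: 0.3502 + 0.2932 + 0.2846 + 0.3629 = 1.291 nats.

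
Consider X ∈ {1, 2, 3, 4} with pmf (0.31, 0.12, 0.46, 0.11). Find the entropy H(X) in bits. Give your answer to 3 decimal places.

1.756 bits

H(X) = −Σ p·log₂ p.
  −(0.31)·log₂(0.31) = 0.5238
  −(0.12)·log₂(0.12) = 0.3671
  −(0.46)·log₂(0.46) = 0.5153
  −(0.11)·log₂(0.11) = 0.3503
Sum: 0.5238 + 0.3671 + 0.5153 + 0.3503 = 1.756 bits.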